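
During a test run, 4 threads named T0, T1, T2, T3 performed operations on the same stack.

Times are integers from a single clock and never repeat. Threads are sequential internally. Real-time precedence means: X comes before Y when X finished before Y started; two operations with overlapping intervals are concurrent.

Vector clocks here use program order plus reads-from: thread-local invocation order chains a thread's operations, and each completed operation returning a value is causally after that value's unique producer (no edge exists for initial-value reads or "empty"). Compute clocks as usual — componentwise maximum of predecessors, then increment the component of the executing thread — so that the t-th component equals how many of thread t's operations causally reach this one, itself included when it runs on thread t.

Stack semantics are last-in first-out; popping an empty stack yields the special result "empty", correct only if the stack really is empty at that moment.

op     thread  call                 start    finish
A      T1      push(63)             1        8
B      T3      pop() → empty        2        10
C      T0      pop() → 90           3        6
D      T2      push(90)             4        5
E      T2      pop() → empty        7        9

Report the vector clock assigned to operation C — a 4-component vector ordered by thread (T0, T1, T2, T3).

(1, 0, 1, 0)

B, invoked 2, has no incoming edges; only T3's bump applies → (0, 0, 0, 1)
D, invoked 4, has no incoming edges; only T2's bump applies → (0, 0, 1, 0)
A, invoked 1, has no incoming edges; only T1's bump applies → (0, 1, 0, 0)
VC(E, invoked at 7): max of VC(D)=(0, 0, 1, 0), then +1 on thread T2 → (0, 0, 2, 0)
VC(C, invoked at 3): max of VC(D)=(0, 0, 1, 0), then +1 on thread T0 → (1, 0, 1, 0)
target: VC(C) = (1, 0, 1, 0)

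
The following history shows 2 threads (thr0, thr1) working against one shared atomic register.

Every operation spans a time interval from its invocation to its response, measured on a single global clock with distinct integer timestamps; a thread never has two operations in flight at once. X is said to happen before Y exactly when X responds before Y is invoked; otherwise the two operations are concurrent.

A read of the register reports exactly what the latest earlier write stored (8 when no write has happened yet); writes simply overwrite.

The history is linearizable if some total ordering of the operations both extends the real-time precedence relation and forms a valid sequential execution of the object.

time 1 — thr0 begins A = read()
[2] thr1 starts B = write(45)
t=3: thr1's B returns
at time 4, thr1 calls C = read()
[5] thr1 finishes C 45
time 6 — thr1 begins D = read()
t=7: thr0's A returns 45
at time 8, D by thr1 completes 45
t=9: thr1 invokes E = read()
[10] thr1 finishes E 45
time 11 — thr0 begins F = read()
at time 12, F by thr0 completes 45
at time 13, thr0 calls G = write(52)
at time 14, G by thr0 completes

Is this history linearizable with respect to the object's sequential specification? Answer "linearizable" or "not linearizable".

linearizable

a witness: B, A, C, D, E, F, G
1. B write(45), leaving value 45
2. A read() → 45, leaving value 45
3. C read() → 45, leaving value 45
4. D read() → 45, leaving value 45
5. E read() → 45, leaving value 45
6. F read() → 45, leaving value 45
7. G write(52), leaving value 52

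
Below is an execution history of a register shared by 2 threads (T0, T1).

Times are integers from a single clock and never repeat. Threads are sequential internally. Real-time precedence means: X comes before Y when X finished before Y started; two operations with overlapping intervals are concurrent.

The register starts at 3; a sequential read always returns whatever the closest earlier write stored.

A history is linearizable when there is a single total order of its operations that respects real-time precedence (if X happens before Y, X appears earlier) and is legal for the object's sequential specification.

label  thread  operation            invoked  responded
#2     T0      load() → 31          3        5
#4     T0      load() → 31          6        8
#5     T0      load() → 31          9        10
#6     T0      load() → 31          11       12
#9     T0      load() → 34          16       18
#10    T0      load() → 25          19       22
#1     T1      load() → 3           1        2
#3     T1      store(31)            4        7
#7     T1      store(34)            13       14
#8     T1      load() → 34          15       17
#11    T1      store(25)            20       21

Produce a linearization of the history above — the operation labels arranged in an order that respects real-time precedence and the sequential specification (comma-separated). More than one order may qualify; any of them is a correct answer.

step 1: #1 load() → 3 — value 3
step 2: #3 store(31) — value 31
step 3: #2 load() → 31 — value 31
step 4: #4 load() → 31 — value 31
step 5: #5 load() → 31 — value 31
step 6: #6 load() → 31 — value 31
step 7: #7 store(34) — value 34
step 8: #8 load() → 34 — value 34
step 9: #9 load() → 34 — value 34
step 10: #11 store(25) — value 25
step 11: #10 load() → 25 — value 25

#1, #3, #2, #4, #5, #6, #7, #8, #9, #11, #10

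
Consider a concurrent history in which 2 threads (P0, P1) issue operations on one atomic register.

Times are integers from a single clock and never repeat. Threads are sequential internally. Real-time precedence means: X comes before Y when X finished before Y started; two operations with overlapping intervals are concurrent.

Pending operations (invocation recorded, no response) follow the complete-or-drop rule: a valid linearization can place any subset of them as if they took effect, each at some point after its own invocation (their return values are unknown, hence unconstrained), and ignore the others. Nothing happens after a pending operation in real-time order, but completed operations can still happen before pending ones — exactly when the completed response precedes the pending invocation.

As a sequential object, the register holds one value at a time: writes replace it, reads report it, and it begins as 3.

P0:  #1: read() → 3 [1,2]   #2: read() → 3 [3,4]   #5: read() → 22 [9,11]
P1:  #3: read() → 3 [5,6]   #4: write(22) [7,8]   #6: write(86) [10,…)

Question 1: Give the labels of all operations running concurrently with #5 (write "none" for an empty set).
Answer: #6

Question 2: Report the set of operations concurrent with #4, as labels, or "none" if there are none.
Answer: none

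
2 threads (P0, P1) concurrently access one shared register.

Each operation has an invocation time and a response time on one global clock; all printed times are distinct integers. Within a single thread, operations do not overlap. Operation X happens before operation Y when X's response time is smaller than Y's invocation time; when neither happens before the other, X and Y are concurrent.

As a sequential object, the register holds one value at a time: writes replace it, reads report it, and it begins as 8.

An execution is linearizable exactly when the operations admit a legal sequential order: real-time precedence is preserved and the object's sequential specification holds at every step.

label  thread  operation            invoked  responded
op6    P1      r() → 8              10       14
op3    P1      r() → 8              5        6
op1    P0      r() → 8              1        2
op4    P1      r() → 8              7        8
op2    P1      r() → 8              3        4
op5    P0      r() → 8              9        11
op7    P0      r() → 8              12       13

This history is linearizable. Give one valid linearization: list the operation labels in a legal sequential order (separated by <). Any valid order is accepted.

op1 < op2 < op3 < op4 < op5 < op6 < op7

after step 1 (op1 r() → 8): value 8
after step 2 (op2 r() → 8): value 8
after step 3 (op3 r() → 8): value 8
after step 4 (op4 r() → 8): value 8
after step 5 (op5 r() → 8): value 8
after step 6 (op6 r() → 8): value 8
after step 7 (op7 r() → 8): value 8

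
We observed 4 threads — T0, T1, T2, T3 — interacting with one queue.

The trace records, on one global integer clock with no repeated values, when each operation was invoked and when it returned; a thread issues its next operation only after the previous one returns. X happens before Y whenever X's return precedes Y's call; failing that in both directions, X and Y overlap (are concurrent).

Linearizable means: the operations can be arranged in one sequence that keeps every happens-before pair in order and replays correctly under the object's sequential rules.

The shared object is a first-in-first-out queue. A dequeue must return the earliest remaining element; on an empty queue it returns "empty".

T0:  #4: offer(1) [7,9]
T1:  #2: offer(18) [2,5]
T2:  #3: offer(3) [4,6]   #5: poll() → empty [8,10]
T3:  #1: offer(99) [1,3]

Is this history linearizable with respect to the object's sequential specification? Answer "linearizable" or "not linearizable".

not linearizable

cut after 9 events: linearizable; cut after 10 events (#5 responds, time 10): not linearizable
5 completed operations, 6 real-time-consistent orders — every queue replay fails
sample order #1, #2, #3, #4, #5 stalls at step 5 — #5 poll() → empty has no legal effect
sample order #1, #2, #3, #5, #4 stalls at step 4 — #5 poll() → empty has no legal effect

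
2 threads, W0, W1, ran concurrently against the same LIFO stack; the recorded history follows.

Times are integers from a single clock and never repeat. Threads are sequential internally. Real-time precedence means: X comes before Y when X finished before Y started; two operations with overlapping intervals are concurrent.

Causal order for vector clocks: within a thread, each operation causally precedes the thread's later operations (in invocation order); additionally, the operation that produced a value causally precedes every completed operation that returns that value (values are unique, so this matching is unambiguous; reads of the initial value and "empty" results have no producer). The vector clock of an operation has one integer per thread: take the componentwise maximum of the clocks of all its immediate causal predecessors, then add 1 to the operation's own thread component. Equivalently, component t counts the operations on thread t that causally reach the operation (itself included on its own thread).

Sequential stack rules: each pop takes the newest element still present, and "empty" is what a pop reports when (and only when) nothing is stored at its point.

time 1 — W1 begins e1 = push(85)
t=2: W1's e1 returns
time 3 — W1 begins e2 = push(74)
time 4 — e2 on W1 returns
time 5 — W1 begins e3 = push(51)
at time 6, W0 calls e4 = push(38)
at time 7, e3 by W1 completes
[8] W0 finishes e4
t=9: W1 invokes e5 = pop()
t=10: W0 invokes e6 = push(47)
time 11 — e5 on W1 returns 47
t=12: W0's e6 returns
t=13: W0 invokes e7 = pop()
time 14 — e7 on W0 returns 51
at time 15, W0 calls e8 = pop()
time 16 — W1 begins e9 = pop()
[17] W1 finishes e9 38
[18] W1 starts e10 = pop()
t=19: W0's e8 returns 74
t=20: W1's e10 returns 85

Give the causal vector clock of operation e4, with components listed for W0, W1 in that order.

e1, invoked 1, has no incoming edges; only W1's bump applies → (0, 1)
e4, invoked 6, has no incoming edges; only W0's bump applies → (1, 0)
e2 (invocation 3): componentwise max over VC(e1)=(0, 1), +1 at W1, giving (0, 2)
e6 (invocation 10): componentwise max over VC(e4)=(1, 0), +1 at W0, giving (2, 0)
e3 (invocation 5): componentwise max over VC(e2)=(0, 2), +1 at W1, giving (0, 3)
e5 (invocation 9): componentwise max over VC(e3)=(0, 3), VC(e6)=(2, 0), +1 at W1, giving (2, 4)
e7 (invocation 13): componentwise max over VC(e3)=(0, 3), VC(e6)=(2, 0), +1 at W0, giving (3, 3)
e9 (invocation 16): componentwise max over VC(e4)=(1, 0), VC(e5)=(2, 4), +1 at W1, giving (2, 5)
e8 (invocation 15): componentwise max over VC(e2)=(0, 2), VC(e7)=(3, 3), +1 at W0, giving (4, 3)
e10 (invocation 18): componentwise max over VC(e1)=(0, 1), VC(e9)=(2, 5), +1 at W1, giving (2, 6)
target: VC(e4) = (1, 0)

(1, 0)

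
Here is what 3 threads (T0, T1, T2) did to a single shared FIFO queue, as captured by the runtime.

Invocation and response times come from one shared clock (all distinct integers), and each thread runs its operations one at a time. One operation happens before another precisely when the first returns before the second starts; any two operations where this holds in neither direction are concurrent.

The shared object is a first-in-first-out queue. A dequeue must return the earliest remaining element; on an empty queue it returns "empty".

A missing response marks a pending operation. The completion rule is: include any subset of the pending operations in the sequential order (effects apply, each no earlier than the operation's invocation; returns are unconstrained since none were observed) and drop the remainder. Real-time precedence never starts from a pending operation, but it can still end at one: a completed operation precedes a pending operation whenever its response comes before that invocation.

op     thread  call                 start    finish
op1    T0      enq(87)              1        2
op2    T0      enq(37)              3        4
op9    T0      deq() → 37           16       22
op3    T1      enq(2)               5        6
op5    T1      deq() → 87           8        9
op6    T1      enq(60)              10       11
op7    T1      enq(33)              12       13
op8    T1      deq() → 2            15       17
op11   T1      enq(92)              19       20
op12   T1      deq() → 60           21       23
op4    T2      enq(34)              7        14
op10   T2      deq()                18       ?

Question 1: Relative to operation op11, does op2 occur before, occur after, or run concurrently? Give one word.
before

op2 spans [3,4], op11 spans [19,20]
resp(op2)=4 < inv(op11)=19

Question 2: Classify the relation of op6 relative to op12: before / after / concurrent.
before

op6 spans [10,11], op12 spans [21,23]
resp(op6)=11 < inv(op12)=21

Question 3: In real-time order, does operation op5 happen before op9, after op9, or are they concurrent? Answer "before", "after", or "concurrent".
before

op5 spans [8,9], op9 spans [16,22]
resp(op5)=9 < inv(op9)=16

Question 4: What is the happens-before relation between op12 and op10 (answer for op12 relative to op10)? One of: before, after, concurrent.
concurrent

op12 spans [21,23], op10 spans [18,…)
the intervals overlap in both directions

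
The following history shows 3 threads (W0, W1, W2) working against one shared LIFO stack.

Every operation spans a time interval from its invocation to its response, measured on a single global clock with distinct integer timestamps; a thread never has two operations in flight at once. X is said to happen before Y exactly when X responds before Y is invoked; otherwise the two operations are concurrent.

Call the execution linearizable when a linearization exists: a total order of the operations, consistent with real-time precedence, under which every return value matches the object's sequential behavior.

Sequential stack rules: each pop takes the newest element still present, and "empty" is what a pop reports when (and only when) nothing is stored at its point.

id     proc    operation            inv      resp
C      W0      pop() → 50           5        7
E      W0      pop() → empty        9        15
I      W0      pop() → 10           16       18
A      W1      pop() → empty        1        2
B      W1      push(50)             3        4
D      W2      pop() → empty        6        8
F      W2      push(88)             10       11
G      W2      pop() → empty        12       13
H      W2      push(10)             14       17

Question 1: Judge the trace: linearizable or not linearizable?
not linearizable

already the first 15 events (up to E's response at time 15) admit no linearization; the first 14 still do
real-time-consistent orders of the 7 completed operations: 6 — all fail the LIFO stack replay
every completion of the 1 pending operation (H) was checked; none linearizes
take A, B, C, D, E, F, G (pending dropped): step 7 already fails, because G pop() → empty cannot occur there
take A, B, C, D, F, E, G (pending dropped): step 6 already fails, because E pop() → empty cannot occur there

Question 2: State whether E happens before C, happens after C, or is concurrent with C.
after

E spans [9,15], C spans [5,7]
resp(C)=7 < inv(E)=9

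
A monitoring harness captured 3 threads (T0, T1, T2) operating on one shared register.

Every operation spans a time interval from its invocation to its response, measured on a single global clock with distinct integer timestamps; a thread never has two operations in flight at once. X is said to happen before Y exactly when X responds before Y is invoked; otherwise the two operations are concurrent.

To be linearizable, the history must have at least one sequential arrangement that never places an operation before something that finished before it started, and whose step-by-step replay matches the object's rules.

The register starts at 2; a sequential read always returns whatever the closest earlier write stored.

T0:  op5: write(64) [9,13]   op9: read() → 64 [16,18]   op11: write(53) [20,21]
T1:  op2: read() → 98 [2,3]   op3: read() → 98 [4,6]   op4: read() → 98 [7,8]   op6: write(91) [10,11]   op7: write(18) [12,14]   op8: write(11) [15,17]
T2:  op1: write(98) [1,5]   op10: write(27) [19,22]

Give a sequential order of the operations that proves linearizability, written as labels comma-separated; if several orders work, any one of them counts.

1. op1 write(98), leaving value 98
2. op2 read() → 98, leaving value 98
3. op3 read() → 98, leaving value 98
4. op4 read() → 98, leaving value 98
5. op6 write(91), leaving value 91
6. op7 write(18), leaving value 18
7. op5 write(64), leaving value 64
8. op9 read() → 64, leaving value 64
9. op8 write(11), leaving value 11
10. op10 write(27), leaving value 27
11. op11 write(53), leaving value 53

op1, op2, op3, op4, op6, op7, op5, op9, op8, op10, op11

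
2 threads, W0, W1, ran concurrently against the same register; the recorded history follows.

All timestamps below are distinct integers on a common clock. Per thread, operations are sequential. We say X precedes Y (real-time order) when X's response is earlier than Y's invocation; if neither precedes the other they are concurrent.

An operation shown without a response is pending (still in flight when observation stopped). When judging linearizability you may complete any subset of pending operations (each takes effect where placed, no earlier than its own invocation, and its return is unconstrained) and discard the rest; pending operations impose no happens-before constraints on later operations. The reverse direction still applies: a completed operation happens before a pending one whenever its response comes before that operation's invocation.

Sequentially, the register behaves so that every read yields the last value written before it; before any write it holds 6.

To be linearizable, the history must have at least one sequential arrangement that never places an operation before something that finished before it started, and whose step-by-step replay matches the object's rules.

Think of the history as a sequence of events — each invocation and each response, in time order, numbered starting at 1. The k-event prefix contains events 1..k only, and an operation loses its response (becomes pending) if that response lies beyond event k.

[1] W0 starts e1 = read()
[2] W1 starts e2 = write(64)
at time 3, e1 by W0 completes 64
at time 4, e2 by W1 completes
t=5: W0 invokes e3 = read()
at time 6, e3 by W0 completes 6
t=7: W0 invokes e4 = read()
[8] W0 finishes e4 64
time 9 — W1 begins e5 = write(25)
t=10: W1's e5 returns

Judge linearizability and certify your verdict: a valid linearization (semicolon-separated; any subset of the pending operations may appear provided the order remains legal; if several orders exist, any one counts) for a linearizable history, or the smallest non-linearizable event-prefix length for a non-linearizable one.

not linearizable — minimal violating prefix: 6 events

the violation lands at event 6, e3's response at time 6: events 1..5 linearize, events 1..6 do not
3 completed operations, 2 real-time-consistent orders — every register replay fails
one such order, e1, e2, e3, breaks at step 1 where e1 read() → 64 is illegal
one such order, e2, e1, e3, breaks at step 3 where e3 read() → 6 is illegal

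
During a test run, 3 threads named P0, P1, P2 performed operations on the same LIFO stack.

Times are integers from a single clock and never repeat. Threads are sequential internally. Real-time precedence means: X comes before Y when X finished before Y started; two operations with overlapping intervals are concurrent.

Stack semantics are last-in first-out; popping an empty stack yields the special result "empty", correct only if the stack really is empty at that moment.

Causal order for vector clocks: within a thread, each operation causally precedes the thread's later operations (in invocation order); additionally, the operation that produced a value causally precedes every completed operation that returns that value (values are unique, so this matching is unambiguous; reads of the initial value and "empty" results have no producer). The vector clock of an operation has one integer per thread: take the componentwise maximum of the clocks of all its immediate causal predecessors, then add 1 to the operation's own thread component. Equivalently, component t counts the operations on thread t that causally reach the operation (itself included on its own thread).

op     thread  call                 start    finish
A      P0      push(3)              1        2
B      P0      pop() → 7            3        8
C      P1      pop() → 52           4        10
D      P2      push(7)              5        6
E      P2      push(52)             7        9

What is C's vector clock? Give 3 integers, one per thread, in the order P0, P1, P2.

D (invocation 5): nothing precedes it; P2's component alone gives (0, 0, 1)
A (invocation 1): nothing precedes it; P0's component alone gives (1, 0, 0)
E, invoked 7, takes VC(D)=(0, 0, 1) under max, adds 1 for P2 → (0, 0, 2)
C, invoked 4, takes VC(E)=(0, 0, 2) under max, adds 1 for P1 → (0, 1, 2)
B, invoked 3, takes VC(A)=(1, 0, 0), VC(D)=(0, 0, 1) under max, adds 1 for P0 → (2, 0, 1)
target: VC(C) = (0, 1, 2)

(0, 1, 2)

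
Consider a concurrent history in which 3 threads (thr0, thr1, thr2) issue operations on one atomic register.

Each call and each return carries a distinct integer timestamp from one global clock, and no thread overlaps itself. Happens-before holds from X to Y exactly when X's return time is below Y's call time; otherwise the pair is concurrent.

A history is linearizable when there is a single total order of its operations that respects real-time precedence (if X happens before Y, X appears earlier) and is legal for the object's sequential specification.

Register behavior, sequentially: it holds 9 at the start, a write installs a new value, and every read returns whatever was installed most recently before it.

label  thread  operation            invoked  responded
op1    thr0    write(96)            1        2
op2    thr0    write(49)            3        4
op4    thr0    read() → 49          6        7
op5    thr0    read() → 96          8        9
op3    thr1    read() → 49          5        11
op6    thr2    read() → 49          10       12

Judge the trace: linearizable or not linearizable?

not linearizable

prefix check: 1..8 passes, 1..9 fails once op5's time-9 response joins
the completed operations (4 total) allow one real-time order; the atomic register replay rejects it
completion choices over the 1 pending operation (op3) were checked; none helps
one such order, op1, op2, op4, op5 (pending dropped), breaks at step 4 where op5 read() → 96 is illegal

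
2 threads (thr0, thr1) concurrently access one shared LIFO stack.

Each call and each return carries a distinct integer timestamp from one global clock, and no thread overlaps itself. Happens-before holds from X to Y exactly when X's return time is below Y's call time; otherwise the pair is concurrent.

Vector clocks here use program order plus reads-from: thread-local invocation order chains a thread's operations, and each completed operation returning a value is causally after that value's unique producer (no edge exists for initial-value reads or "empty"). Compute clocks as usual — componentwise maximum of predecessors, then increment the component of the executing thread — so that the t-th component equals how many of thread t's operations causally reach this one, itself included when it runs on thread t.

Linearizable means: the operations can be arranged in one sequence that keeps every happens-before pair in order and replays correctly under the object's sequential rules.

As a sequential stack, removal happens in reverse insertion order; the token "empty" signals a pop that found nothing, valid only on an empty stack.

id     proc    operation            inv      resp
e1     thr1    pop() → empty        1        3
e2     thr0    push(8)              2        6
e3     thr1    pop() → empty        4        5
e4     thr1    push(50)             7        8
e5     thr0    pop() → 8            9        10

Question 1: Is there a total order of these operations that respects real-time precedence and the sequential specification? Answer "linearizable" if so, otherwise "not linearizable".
not linearizable

events 1..9 are fine; event 10 — the response of e5 at time 10 — makes the prefix non-linearizable
3 orders of the 5 completed LIFO stack ops respect real time; none is legal
for example e1, e2, e3, e4, e5 fails at step 3: e3 pop() → empty is not legal there
for example e1, e3, e2, e4, e5 fails at step 5: e5 pop() → 8 is not legal there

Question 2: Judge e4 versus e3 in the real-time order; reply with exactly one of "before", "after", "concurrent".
after

e4 spans [7,8], e3 spans [4,5]
resp(e3)=5 < inv(e4)=7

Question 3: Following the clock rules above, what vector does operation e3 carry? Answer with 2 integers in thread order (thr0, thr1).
(0, 2)

e1 (invocation 1): nothing precedes it; thr1's component alone gives (0, 1)
e2 (invocation 2): nothing precedes it; thr0's component alone gives (1, 0)
invoked at 4, e3 merges VC(e1)=(0, 1) and bumps thr1's slot → (0, 2)
invoked at 9, e5 merges VC(e2)=(1, 0) and bumps thr0's slot → (2, 0)
invoked at 7, e4 merges VC(e3)=(0, 2) and bumps thr1's slot → (0, 3)
target: VC(e3) = (0, 2)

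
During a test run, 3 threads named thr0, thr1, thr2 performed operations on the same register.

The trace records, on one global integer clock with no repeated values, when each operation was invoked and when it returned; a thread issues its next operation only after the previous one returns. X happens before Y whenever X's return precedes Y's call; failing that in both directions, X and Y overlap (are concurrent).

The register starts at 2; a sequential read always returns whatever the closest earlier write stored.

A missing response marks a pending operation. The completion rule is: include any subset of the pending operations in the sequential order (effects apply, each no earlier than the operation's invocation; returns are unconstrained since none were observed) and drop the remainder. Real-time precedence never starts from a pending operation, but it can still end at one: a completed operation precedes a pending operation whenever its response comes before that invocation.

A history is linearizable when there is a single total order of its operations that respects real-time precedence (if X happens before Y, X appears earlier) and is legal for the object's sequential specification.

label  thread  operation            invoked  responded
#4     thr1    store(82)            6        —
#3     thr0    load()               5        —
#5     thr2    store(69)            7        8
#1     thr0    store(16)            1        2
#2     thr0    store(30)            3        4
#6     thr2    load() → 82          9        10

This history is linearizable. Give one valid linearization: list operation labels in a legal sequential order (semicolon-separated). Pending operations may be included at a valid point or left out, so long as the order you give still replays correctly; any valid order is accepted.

#1; #2; #3; #5; #4; #6

step 1: #1 store(16) — value 16
step 2: #2 store(30) — value 30
step 3: #3 load() (pending, included) — value 30
step 4: #5 store(69) — value 69
step 5: #4 store(82) (pending, included) — value 82
step 6: #6 load() → 82 — value 82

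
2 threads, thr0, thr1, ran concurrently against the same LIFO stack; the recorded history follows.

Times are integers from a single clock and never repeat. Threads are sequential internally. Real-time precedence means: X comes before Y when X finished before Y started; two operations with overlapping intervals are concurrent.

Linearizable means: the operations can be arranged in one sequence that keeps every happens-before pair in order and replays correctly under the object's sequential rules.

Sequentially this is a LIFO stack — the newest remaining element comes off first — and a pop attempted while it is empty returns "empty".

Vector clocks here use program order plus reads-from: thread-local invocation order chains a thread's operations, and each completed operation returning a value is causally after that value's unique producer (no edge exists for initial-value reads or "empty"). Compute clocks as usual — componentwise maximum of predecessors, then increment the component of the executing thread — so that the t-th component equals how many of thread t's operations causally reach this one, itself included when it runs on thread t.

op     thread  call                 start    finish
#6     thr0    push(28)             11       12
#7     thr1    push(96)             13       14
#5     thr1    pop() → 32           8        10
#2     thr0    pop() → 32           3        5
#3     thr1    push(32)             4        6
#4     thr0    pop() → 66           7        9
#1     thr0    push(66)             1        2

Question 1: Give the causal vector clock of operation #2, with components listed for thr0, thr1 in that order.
(2, 1)

#3, invoked 4, has no incoming edges; only thr1's bump applies → (0, 1)
#1, invoked 1, has no incoming edges; only thr0's bump applies → (1, 0)
#5, invoked 8, takes VC(#3)=(0, 1) under max, adds 1 for thr1 → (0, 2)
#7, invoked 13, takes VC(#5)=(0, 2) under max, adds 1 for thr1 → (0, 3)
#2, invoked 3, takes VC(#1)=(1, 0), VC(#3)=(0, 1) under max, adds 1 for thr0 → (2, 1)
#4, invoked 7, takes VC(#1)=(1, 0), VC(#2)=(2, 1) under max, adds 1 for thr0 → (3, 1)
#6, invoked 11, takes VC(#4)=(3, 1) under max, adds 1 for thr0 → (4, 1)
target: VC(#2) = (2, 1)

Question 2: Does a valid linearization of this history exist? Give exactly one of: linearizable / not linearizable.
not linearizable

through event 9 a valid linearization exists; event 10 (#5 responding at time 10) ends that
the 5 completed operations admit 4 real-time orders; each fails the LIFO stack replay
sample order #1, #2, #3, #4, #5 stalls at step 2 — #2 pop() → 32 has no legal effect
sample order #1, #2, #3, #5, #4 stalls at step 2 — #2 pop() → 32 has no legal effect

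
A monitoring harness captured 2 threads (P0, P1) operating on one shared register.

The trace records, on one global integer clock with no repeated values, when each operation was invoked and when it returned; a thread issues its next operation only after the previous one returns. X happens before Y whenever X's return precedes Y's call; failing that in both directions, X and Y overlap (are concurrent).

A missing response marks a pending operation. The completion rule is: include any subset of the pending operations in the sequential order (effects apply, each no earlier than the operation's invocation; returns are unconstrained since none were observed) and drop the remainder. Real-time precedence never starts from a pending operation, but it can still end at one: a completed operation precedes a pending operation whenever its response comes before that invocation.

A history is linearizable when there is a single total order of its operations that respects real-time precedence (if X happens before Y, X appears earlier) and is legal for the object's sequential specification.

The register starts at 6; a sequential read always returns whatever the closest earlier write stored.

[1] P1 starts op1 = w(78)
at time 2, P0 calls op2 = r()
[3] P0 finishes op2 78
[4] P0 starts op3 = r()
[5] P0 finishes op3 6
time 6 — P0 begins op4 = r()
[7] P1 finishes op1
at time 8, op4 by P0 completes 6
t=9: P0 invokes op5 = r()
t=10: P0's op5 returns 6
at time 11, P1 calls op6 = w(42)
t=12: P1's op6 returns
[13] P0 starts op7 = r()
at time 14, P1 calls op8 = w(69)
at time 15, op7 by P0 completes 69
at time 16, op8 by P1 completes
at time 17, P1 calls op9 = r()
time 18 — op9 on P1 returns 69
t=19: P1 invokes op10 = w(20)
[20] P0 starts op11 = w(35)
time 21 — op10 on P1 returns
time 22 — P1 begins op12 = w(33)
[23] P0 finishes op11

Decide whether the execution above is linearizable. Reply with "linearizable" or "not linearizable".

prefix check: 1..4 passes, 1..5 fails once op3's time-5 response joins
one real-time candidate order over the 2 completed operations — the register replay rejects it
every completion of the 1 pending operation (op1) was checked; none linearizes
one such order, op2, op3 (pending dropped), breaks at step 1 where op2 r() → 78 is illegal

not linearizable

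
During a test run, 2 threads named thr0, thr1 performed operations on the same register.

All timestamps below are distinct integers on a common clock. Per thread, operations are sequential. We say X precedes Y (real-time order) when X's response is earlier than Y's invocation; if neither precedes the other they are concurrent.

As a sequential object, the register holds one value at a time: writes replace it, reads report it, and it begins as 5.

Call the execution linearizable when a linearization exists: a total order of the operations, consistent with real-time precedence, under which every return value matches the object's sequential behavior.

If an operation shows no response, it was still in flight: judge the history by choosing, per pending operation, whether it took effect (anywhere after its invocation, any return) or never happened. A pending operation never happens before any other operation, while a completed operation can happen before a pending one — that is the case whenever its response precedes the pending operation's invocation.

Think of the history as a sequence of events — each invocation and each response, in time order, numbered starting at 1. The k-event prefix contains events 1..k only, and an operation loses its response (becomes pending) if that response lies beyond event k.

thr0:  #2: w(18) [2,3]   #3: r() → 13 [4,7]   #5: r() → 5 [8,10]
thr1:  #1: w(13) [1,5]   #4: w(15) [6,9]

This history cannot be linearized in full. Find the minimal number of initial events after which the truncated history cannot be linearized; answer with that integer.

10

events 1..9 are still linearizable — one witness is #2, #1, #3, #4:
1. #2 w(18), leaving value 18
2. #1 w(13), leaving value 13
3. #3 r() → 13, leaving value 13
4. #4 w(15), leaving value 15
with event 10 included (#5 responding at time 10), all real-time-consistent orders fail
e.g. #1, #2, #3, #4, #5: illegal at step 3, since #3 r() → 13 cannot apply there
e.g. #1, #2, #3, #5, #4: illegal at step 3, since #3 r() → 13 cannot apply there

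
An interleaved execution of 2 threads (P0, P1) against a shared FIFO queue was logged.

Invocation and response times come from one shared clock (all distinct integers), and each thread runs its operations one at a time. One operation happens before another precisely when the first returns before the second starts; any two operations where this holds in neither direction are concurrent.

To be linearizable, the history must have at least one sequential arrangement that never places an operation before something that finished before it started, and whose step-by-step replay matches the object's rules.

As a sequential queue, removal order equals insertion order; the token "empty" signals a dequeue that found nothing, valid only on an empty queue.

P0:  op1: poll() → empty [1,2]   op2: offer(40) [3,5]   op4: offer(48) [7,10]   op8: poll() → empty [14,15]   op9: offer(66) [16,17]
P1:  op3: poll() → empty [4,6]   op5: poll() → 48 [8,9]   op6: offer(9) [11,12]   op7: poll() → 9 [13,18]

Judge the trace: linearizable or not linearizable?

cut after 8 events: linearizable; cut after 9 events (op5 responds, time 9): not linearizable
2 orders of the 4 completed FIFO queue ops respect real time; none is legal
completion choices over the 1 pending operation (op4) were checked; none helps
sample order op1, op2, op3, op5 (pending dropped) stalls at step 3 — op3 poll() → empty has no legal effect
sample order op1, op3, op2, op5 (pending dropped) stalls at step 4 — op5 poll() → 48 has no legal effect

not linearizable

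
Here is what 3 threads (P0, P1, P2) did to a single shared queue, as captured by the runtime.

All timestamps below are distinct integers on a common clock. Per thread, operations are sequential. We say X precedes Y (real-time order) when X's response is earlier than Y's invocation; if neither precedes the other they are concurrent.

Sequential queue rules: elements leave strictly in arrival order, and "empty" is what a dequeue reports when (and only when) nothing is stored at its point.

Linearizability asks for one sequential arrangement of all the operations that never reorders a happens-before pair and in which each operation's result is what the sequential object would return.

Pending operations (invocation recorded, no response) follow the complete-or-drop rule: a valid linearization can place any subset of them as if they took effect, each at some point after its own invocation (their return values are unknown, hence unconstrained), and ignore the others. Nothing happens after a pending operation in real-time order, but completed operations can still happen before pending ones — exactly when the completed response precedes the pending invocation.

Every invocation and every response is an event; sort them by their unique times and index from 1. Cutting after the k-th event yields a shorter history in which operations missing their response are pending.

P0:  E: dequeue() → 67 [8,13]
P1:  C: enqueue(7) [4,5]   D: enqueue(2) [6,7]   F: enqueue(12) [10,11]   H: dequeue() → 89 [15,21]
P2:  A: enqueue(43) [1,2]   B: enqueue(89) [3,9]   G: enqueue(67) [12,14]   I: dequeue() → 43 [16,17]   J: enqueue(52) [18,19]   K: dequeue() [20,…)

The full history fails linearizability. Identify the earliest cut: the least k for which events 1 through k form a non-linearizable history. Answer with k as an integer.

13

events 1..12 are linearizable, e.g. via A, B, C, D, E, F:
after step 1 (A enqueue(43)): queue <43>
after step 2 (B enqueue(89)): queue <43,89>
after step 3 (C enqueue(7)): queue <43,89,7>
after step 4 (D enqueue(2)): queue <43,89,7,2>
after step 5 (E dequeue() (pending, included)): queue <89,7,2>
after step 6 (F enqueue(12)): queue <89,7,2,12>
at event 13 (E's time-13 response) nothing linearizes any more
completion choices over the 1 pending operation (G) were checked; none helps
sample order A, B, C, D, E, F (pending dropped) stalls at step 5 — E dequeue() → 67 has no legal effect
sample order A, B, C, D, F, E (pending dropped) stalls at step 6 — E dequeue() → 67 has no legal effect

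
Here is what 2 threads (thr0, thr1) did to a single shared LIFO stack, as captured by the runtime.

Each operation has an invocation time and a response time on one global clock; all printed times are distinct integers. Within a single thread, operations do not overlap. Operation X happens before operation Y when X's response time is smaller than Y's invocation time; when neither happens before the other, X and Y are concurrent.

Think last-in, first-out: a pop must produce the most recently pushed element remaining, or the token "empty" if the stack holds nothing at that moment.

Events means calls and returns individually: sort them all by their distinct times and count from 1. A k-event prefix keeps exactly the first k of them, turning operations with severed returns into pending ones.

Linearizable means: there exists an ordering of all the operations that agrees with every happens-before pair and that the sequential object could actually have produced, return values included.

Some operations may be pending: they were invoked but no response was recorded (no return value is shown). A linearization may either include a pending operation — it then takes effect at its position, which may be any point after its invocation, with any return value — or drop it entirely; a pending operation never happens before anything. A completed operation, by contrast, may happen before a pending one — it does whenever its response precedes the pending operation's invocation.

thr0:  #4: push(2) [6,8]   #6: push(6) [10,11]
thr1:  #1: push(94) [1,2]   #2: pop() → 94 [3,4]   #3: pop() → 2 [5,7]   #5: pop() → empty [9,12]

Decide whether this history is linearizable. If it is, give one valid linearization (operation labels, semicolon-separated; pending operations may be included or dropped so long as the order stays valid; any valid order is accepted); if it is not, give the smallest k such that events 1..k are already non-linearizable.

step 1: #1 push(94) — stack <94>
step 2: #2 pop() → 94 — stack <>
step 3: #4 push(2) — stack <2>
step 4: #3 pop() → 2 — stack <>
step 5: #5 pop() → empty — stack <>
step 6: #6 push(6) — stack <6>

linearizable — witness: #1; #2; #4; #3; #5; #6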